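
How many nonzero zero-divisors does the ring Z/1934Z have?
Z/1934Z has 967 nonzero zero-divisors

In Z/1934Z each nonzero element is either a unit (gcd with 1934 is 1) or a zero-divisor (gcd > 1). The number of units is φ(1934): factorise 1934 = 2 · 967, so φ(1934) = (2 − 1) · (967 − 1) = 1 · 966 = 966. The nonzero elements number 1934 − 1 = 1933. Hence the nonzero zero-divisors number 1933 − 966 = 967.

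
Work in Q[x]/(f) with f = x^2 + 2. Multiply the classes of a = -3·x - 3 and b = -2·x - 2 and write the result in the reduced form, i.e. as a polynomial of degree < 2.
First multiply in Q[x] without reducing: a · b = 6·x^2 + 12·x + 6. Now divide by f(x) = x^2 + 2, eliminating the leading term at each step:
  leading term 6·x^2: subtract (6)·f(x) = 6·x^2 + 12, leaving 12·x - 6
The degree is now < 2, so this is the remainder. Hence a · b ≡ 12·x - 6 in Q[x]/(f).

Final answer: a · b ≡ 12·x - 6 (mod f(x))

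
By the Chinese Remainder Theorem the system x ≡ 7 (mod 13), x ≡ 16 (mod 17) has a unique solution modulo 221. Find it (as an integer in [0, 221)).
x ≡ 33 (mod 221); the representative in [0, 221) is 33

The moduli 13, 17 are pairwise coprime, so by the CRT there is a unique solution mod 13·17 = 221.
Solve by successive substitution. Start with x ≡ 7 (mod 13).
  Combine with x ≡ 16 (mod 17): write x = 7 + 13·t and require 7 + 13·t ≡ 16 (mod 17), i.e. 13·t ≡ 16 − 7 ≡ 9 (mod 17). Since 13^(−1) ≡ 4 (mod 17), t ≡ 4·9 ≡ 2 (mod 17). So x ≡ 7 + 13·2 = 33 (mod 221).
Unique solution in [0, 221): x = 33.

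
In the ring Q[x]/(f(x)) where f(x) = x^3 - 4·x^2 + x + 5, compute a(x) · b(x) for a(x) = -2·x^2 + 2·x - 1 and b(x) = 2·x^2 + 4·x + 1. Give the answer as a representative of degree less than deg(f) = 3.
a · b ≡ -72·x^2 + 38·x + 99 (mod f(x))

First multiply in Q[x] without reducing: a · b = -4·x^4 - 4·x^3 + 4·x^2 - 2·x - 1. Now divide by f(x) = x^3 - 4·x^2 + x + 5, eliminating the leading term at each step:
  leading term -4·x^4: subtract (-4·x)·f(x) = -4·x^4 + 16·x^3 - 4·x^2 - 20·x, leaving -20·x^3 + 8·x^2 + 18·x - 1
  leading term -20·x^3: subtract (-20)·f(x) = -20·x^3 + 80·x^2 - 20·x - 100, leaving -72·x^2 + 38·x + 99
The degree is now < 3, so this is the remainder. Hence a · b ≡ -72·x^2 + 38·x + 99 in Q[x]/(f).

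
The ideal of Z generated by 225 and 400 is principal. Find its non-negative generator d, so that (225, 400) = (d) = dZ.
In the PID Z, (a, b) is generated by gcd(a, b). Compute gcd(400, 225) with the extended Euclidean algorithm, tracking rows (r, s, t) with s·400 + t·225 = r:
  row A: (400, 1, 0)   [1·400 + 0·225 = 400]
  row B: (225, 0, 1)   [0·400 + 1·225 = 225]
  400 = 1·225 + 175   → row C = row A − 1·row B = (175, 1, −1)   [check: 1·400 − 1·225 = 175]
  225 = 1·175 + 50   → row D = row B − 1·row C = (50, −1, 2)   [check: −1·400 + 2·225 = 50]
  175 = 3·50 + 25   → row E = row C − 3·row D = (25, 4, −7)   [check: 4·400 − 7·225 = 25]
  50 = 2·25 + 0   → remainder 0, stop. gcd = 25 (last nonzero row E).
So gcd(225, 400) = 25, with Bézout identity 4·400 − 7·225 = 25. Containment (⊇): the Bézout identity exhibits 25 as an element of (225, 400), giving (25) ⊆ (225, 400). Containment (⊆): since 25 | 225 and 25 | 400 (225 = 25·9, 400 = 25·16), every Z-linear combination of 225 and 400 is divisible by 25, so (225, 400) ⊆ (25). Therefore (225, 400) = (25), d = 25.

Final answer: (225, 400) = (25); d = 25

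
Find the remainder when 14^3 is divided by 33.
Use repeated squaring. Binary(3) = 11. Walk through the bits of the exponent 3 left-to-right: at each bit after the leading one, square the running value, then multiply by 14 if the bit is 1 (always reducing mod 33):
  bit 1 = 1 (leading): start with 14.
  bit 2 = 1: square 14^2 = 196 ≡ 31; bit is 1, so multiply 31·14 = 434 ≡ 5 (mod 33).
Final value: 14^3 ≡ 5 (mod 33).

Final answer: 5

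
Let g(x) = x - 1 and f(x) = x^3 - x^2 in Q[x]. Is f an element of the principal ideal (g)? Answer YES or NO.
YES

In Q[x] the ideal (g) consists of all multiples of g, so f ∈ (g) iff g | f, i.e. iff the remainder of f on division by g is 0. Divide f by g (g is monic, so eliminate the leading term of the running remainder at each step):
  leading term x^3: subtract (x^2)·g(x) = x^3 - x^2, leaving 0
The remainder is 0, so f(x) = g(x) · h(x) with h(x) = x^2. Hence g | f, i.e. f ∈ (g).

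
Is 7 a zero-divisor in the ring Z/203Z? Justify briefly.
gcd(7, 203) = 7 > 1, so 7 is not a unit in Z/203Z. In Z/nZ every nonzero non-unit is a zero-divisor: explicitly, take b = 203/gcd = 29 ≠ 0 (mod 203); then 7·29 = 203 = 1·203, i.e. 7·29 ≡ 0 (mod 203). So 7 is a zero-divisor.

Final answer: YES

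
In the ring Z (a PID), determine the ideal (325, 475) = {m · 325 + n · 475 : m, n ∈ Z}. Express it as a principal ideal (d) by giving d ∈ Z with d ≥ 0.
(325, 475) = (25); d = 25

In the PID Z, (a, b) is generated by gcd(a, b). Compute gcd(475, 325) with the extended Euclidean algorithm, tracking rows (r, s, t) with s·475 + t·325 = r:
  row A: (475, 1, 0)   [1·475 + 0·325 = 475]
  row B: (325, 0, 1)   [0·475 + 1·325 = 325]
  475 = 1·325 + 150   → row C = row A − 1·row B = (150, 1, −1)   [check: 1·475 − 1·325 = 150]
  325 = 2·150 + 25   → row D = row B − 2·row C = (25, −2, 3)   [check: −2·475 + 3·325 = 25]
  150 = 6·25 + 0   → remainder 0, stop. gcd = 25 (last nonzero row D).
So gcd(325, 475) = 25, with Bézout identity −2·475 + 3·325 = 25. Containment (⊇): the Bézout identity exhibits 25 as an element of (325, 475), giving (25) ⊆ (325, 475). Containment (⊆): since 25 | 325 and 25 | 475 (325 = 25·13, 475 = 25·19), every Z-linear combination of 325 and 475 is divisible by 25, so (325, 475) ⊆ (25). Therefore (325, 475) = (25), d = 25.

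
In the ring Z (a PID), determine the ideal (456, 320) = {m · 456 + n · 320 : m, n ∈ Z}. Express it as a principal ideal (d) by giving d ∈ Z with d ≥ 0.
In the PID Z, (a, b) is generated by gcd(a, b). Compute gcd(456, 320) with the extended Euclidean algorithm, tracking rows (r, s, t) with s·456 + t·320 = r:
  row A: (456, 1, 0)   [1·456 + 0·320 = 456]
  row B: (320, 0, 1)   [0·456 + 1·320 = 320]
  456 = 1·320 + 136   → row C = row A − 1·row B = (136, 1, −1)   [check: 1·456 − 1·320 = 136]
  320 = 2·136 + 48   → row D = row B − 2·row C = (48, −2, 3)   [check: −2·456 + 3·320 = 48]
  136 = 2·48 + 40   → row E = row C − 2·row D = (40, 5, −7)   [check: 5·456 − 7·320 = 40]
  48 = 1·40 + 8   → row F = row D − 1·row E = (8, −7, 10)   [check: −7·456 + 10·320 = 8]
  40 = 5·8 + 0   → remainder 0, stop. gcd = 8 (last nonzero row F).
So gcd(456, 320) = 8, with Bézout identity −7·456 + 10·320 = 8. Containment (⊇): the Bézout identity exhibits 8 as an element of (456, 320), giving (8) ⊆ (456, 320). Containment (⊆): since 8 | 456 and 8 | 320 (456 = 8·57, 320 = 8·40), every Z-linear combination of 456 and 320 is divisible by 8, so (456, 320) ⊆ (8). Therefore (456, 320) = (8), d = 8.

Final answer: (456, 320) = (8); d = 8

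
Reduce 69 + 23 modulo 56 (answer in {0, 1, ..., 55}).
Reduce the summands first: 69 ≡ 13 (mod 56), so 69 + 23 ≡ 13 + 23 (mod 56). 13 + 23 = 36; 36 = 0·56 + 36, so (69 + 23) mod 56 = 36.

Final answer: 36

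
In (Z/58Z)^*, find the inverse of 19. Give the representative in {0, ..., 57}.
Apply the extended Euclidean algorithm to (58, 19), tracking rows (r, s, t) with s·58 + t·19 = r. Each division r_prev = q·r_cur + r_new produces the new row as (previous row) − q·(current row):
  row A: (58, 1, 0)   [1·58 + 0·19 = 58]
  row B: (19, 0, 1)   [0·58 + 1·19 = 19]
  58 = 3·19 + 1   → row C = row A − 3·row B = (1, 1, −3)   [check: 1·58 − 3·19 = 1]
  19 = 19·1 + 0   → remainder 0, stop. gcd = 1 (last nonzero row C).
The gcd is 1, so 19 is invertible mod 58. The last nonzero row gives 1·58 − 3·19 = 1, so t = −3. So 19^(−1) ≡ −3 ≡ 55 (mod 58). Verify: 19 · 55 = 1045 ≡ 1 (mod 58). ✓

Final answer: 19^(−1) ≡ 55 (mod 58)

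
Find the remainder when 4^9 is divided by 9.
1

Use repeated squaring. Binary(9) = 1001. Walk through the bits of the exponent 9 left-to-right: at each bit after the leading one, square the running value, then multiply by 4 if the bit is 1 (always reducing mod 9):
  bit 1 = 1 (leading): start with 4.
  bit 2 = 0: square 4^2 = 16 ≡ 7 (mod 9).
  bit 3 = 0: square 7^2 = 49 ≡ 4 (mod 9).
  bit 4 = 1: square 4^2 = 16 ≡ 7; bit is 1, so multiply 7·4 = 28 ≡ 1 (mod 9).
Final value: 4^9 ≡ 1 (mod 9).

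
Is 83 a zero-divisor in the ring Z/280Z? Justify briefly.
gcd(83, 280) = 1, so 83 is a unit in Z/280Z (it has a multiplicative inverse). A unit cannot be a zero-divisor: if 83·b ≡ 0 then multiplying both sides by 83^(−1) gives b ≡ 0. So 83 is not a zero-divisor.

Final answer: NO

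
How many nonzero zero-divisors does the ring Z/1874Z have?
Z/1874Z has 937 nonzero zero-divisors

In Z/1874Z each nonzero element is either a unit (gcd with 1874 is 1) or a zero-divisor (gcd > 1). The number of units is φ(1874): factorise 1874 = 2 · 937, so φ(1874) = (2 − 1) · (937 − 1) = 1 · 936 = 936. The nonzero elements number 1874 − 1 = 1873. Hence the nonzero zero-divisors number 1873 − 936 = 937.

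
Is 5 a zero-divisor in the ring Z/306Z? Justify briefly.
NO

gcd(5, 306) = 1, so 5 is a unit in Z/306Z (it has a multiplicative inverse). A unit cannot be a zero-divisor: if 5·b ≡ 0 then multiplying both sides by 5^(−1) gives b ≡ 0. So 5 is not a zero-divisor.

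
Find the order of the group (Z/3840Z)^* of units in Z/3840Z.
(Z/3840Z)^* consists of the classes a with gcd(a, 3840) = 1, so its order is φ(3840). φ is multiplicative, with φ(p^e) = p^e − p^(e−1). Factorise 3840 = 2^8 · 3 · 5. Then
  φ(3840) = (2^8 − 2^7) · (3 − 1) · (5 − 1) = 128 · 2 · 4 = 1024.
Thus |(Z/3840Z)^*| = 1024.

Final answer: |(Z/3840Z)^*| = 1024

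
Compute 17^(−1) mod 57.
17^(−1) ≡ 47 (mod 57)

Apply the extended Euclidean algorithm to (57, 17), tracking rows (r, s, t) with s·57 + t·17 = r. Each division r_prev = q·r_cur + r_new produces the new row as (previous row) − q·(current row):
  row A: (57, 1, 0)   [1·57 + 0·17 = 57]
  row B: (17, 0, 1)   [0·57 + 1·17 = 17]
  57 = 3·17 + 6   → row C = row A − 3·row B = (6, 1, −3)   [check: 1·57 − 3·17 = 6]
  17 = 2·6 + 5   → row D = row B − 2·row C = (5, −2, 7)   [check: −2·57 + 7·17 = 5]
  6 = 1·5 + 1   → row E = row C − 1·row D = (1, 3, −10)   [check: 3·57 − 10·17 = 1]
  5 = 5·1 + 0   → remainder 0, stop. gcd = 1 (last nonzero row E).
The gcd is 1, so 17 is invertible mod 57. The last nonzero row gives 3·57 − 10·17 = 1, so t = −10. So 17^(−1) ≡ −10 ≡ 47 (mod 57). Verify: 17 · 47 = 799 ≡ 1 (mod 57). ✓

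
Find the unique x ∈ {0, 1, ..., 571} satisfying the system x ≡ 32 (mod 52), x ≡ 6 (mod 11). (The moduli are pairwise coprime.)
The moduli 52, 11 are pairwise coprime, so by the CRT there is a unique solution mod 52·11 = 572.
Solve by successive substitution. Start with x ≡ 32 (mod 52).
  Combine with x ≡ 6 (mod 11): write x = 32 + 52·t and require 32 + 52·t ≡ 6 (mod 11), i.e. 52·t ≡ 6 − 32 ≡ 7 (mod 11). Since 52^(−1) ≡ 7 (mod 11) (52 ≡ 8 (mod 11)), t ≡ 7·7 ≡ 5 (mod 11). So x ≡ 32 + 52·5 = 292 (mod 572).
Unique solution in [0, 572): x = 292.

Final answer: x ≡ 292 (mod 572); the representative in [0, 572) is 292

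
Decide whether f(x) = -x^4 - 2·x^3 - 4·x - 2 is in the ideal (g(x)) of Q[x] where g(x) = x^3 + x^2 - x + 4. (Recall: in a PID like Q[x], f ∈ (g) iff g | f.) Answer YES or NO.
NO

In Q[x] the ideal (g) consists of all multiples of g, so f ∈ (g) iff g | f, i.e. iff the remainder of f on division by g is 0. Divide f by g (g is monic, so eliminate the leading term of the running remainder at each step):
  leading term -x^4: subtract (-x)·g(x) = -x^4 - x^3 + x^2 - 4·x, leaving -x^3 - x^2 - 2
  leading term -x^3: subtract (-1)·g(x) = -x^3 - x^2 + x - 4, leaving 2 - x
The remainder r(x) = 2 - x ≠ 0 (and deg r < deg g), so g ∤ f, i.e. f ∉ (g).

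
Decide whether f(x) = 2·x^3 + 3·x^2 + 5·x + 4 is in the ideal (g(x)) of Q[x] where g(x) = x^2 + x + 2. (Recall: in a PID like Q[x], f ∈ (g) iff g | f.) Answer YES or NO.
In Q[x] the ideal (g) consists of all multiples of g, so f ∈ (g) iff g | f, i.e. iff the remainder of f on division by g is 0. Divide f by g (g is monic, so eliminate the leading term of the running remainder at each step):
  leading term 2·x^3: subtract (2·x)·g(x) = 2·x^3 + 2·x^2 + 4·x, leaving x^2 + x + 4
  leading term x^2: subtract (1)·g(x) = x^2 + x + 2, leaving 2
The remainder r(x) = 2 ≠ 0 (and deg r < deg g), so g ∤ f, i.e. f ∉ (g).

Final answer: NO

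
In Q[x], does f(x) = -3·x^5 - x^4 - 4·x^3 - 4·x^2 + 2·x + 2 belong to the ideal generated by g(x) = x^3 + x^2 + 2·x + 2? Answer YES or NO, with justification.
NO

In Q[x] the ideal (g) consists of all multiples of g, so f ∈ (g) iff g | f, i.e. iff the remainder of f on division by g is 0. Divide f by g (g is monic, so eliminate the leading term of the running remainder at each step):
  leading term -3·x^5: subtract (-3·x^2)·g(x) = -3·x^5 - 3·x^4 - 6·x^3 - 6·x^2, leaving 2·x^4 + 2·x^3 + 2·x^2 + 2·x + 2
  leading term 2·x^4: subtract (2·x)·g(x) = 2·x^4 + 2·x^3 + 4·x^2 + 4·x, leaving -2·x^2 - 2·x + 2
The remainder r(x) = -2·x^2 - 2·x + 2 ≠ 0 (and deg r < deg g), so g ∤ f, i.e. f ∉ (g).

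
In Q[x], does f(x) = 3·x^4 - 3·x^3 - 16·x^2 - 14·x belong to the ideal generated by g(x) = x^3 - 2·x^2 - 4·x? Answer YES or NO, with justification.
In Q[x] the ideal (g) consists of all multiples of g, so f ∈ (g) iff g | f, i.e. iff the remainder of f on division by g is 0. Divide f by g (g is monic, so eliminate the leading term of the running remainder at each step):
  leading term 3·x^4: subtract (3·x)·g(x) = 3·x^4 - 6·x^3 - 12·x^2, leaving 3·x^3 - 4·x^2 - 14·x
  leading term 3·x^3: subtract (3)·g(x) = 3·x^3 - 6·x^2 - 12·x, leaving 2·x^2 - 2·x
The remainder r(x) = 2·x^2 - 2·x ≠ 0 (and deg r < deg g), so g ∤ f, i.e. f ∉ (g).

Final answer: NO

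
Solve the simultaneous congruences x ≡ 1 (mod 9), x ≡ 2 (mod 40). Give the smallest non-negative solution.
The moduli 9, 40 are pairwise coprime, so by the CRT there is a unique solution mod 9·40 = 360.
Solve by successive substitution. Start with x ≡ 1 (mod 9).
  Combine with x ≡ 2 (mod 40): write x = 1 + 9·t and require 1 + 9·t ≡ 2 (mod 40), i.e. 9·t ≡ 2 − 1 ≡ 1 (mod 40). Since 9^(−1) ≡ 9 (mod 40), t ≡ 9·1 ≡ 9 (mod 40). So x ≡ 1 + 9·9 = 82 (mod 360).
Unique solution in [0, 360): x = 82.

Final answer: x ≡ 82 (mod 360); the representative in [0, 360) is 82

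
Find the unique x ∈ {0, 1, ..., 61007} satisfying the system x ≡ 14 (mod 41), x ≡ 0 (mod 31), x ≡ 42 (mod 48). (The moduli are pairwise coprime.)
x ≡ 19530 (mod 61008); the representative in [0, 61008) is 19530

The moduli 41, 31, 48 are pairwise coprime, so by the CRT there is a unique solution mod 41·31·48 = 61008.
Solve by successive substitution. Start with x ≡ 14 (mod 41).
  Combine with x ≡ 0 (mod 31): write x = 14 + 41·t and require 14 + 41·t ≡ 0 (mod 31), i.e. 41·t ≡ 0 − 14 ≡ 17 (mod 31). Since 41^(−1) ≡ 28 (mod 31) (41 ≡ 10 (mod 31)), t ≡ 28·17 ≡ 11 (mod 31). So x ≡ 14 + 41·11 = 465 (mod 1271).
  Combine with x ≡ 42 (mod 48): write x = 465 + 1271·t and require 465 + 1271·t ≡ 42 (mod 48), i.e. 1271·t ≡ 42 − 465 ≡ 9 (mod 48). Since 1271^(−1) ≡ 23 (mod 48) (1271 ≡ 23 (mod 48)), t ≡ 23·9 ≡ 15 (mod 48). So x ≡ 465 + 1271·15 = 19530 (mod 61008).
Unique solution in [0, 61008): x = 19530.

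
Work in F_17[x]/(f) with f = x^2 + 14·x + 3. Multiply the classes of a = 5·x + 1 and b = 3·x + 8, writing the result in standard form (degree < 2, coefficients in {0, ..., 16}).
Multiply as integer polynomials: a · b = 15·x^2 + 43·x + 8. Reducing coefficients mod 17: a · b ≡ 15·x^2 + 9·x + 8. Now divide by f(x) = x^2 + 14·x + 3 in F_17[x], eliminating the leading term at each step:
  leading term 15·x^2: subtract (15)·f(x) = 15·x^2 + 6·x + 11, leaving 3·x + 14 (coefficients mod 17)
The degree is now < 2, so this is the remainder. Hence a · b ≡ 3·x + 14 in F_17[x]/(f).

Final answer: a · b ≡ 3·x + 14 (mod f(x))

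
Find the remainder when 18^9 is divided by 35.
8

Use repeated squaring. Binary(9) = 1001. Walk through the bits of the exponent 9 left-to-right: at each bit after the leading one, square the running value, then multiply by 18 if the bit is 1 (always reducing mod 35):
  bit 1 = 1 (leading): start with 18.
  bit 2 = 0: square 18^2 = 324 ≡ 9 (mod 35).
  bit 3 = 0: square 9^2 = 81 ≡ 11 (mod 35).
  bit 4 = 1: square 11^2 = 121 ≡ 16; bit is 1, so multiply 16·18 = 288 ≡ 8 (mod 35).
Final value: 18^9 ≡ 8 (mod 35).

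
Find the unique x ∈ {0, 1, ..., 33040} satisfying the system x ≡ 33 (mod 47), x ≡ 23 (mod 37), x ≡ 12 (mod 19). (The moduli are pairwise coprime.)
x ≡ 24332 (mod 33041); the representative in [0, 33041) is 24332

The moduli 47, 37, 19 are pairwise coprime, so by the CRT there is a unique solution mod 47·37·19 = 33041.
Solve by successive substitution. Start with x ≡ 33 (mod 47).
  Combine with x ≡ 23 (mod 37): write x = 33 + 47·t and require 33 + 47·t ≡ 23 (mod 37), i.e. 47·t ≡ 23 − 33 ≡ 27 (mod 37). Since 47^(−1) ≡ 26 (mod 37) (47 ≡ 10 (mod 37)), t ≡ 26·27 ≡ 36 (mod 37). So x ≡ 33 + 47·36 = 1725 (mod 1739).
  Combine with x ≡ 12 (mod 19): write x = 1725 + 1739·t and require 1725 + 1739·t ≡ 12 (mod 19), i.e. 1739·t ≡ 12 − 1725 ≡ 16 (mod 19). Since 1739^(−1) ≡ 2 (mod 19) (1739 ≡ 10 (mod 19)), t ≡ 2·16 ≡ 13 (mod 19). So x ≡ 1725 + 1739·13 = 24332 (mod 33041).
Unique solution in [0, 33041): x = 24332.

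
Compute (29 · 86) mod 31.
14

Reduce the factors first: 86 ≡ 24 (mod 31), so 29 · 86 ≡ 29 · 24 (mod 31). 29 · 24 = 696. Dividing by 31: 696 = 22·31 + 14. So (29 · 86) mod 31 = 14.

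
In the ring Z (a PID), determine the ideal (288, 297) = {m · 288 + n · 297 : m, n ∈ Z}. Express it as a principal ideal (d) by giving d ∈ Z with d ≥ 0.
(288, 297) = (9); d = 9

In the PID Z, (a, b) is generated by gcd(a, b). Compute gcd(297, 288) with the extended Euclidean algorithm, tracking rows (r, s, t) with s·297 + t·288 = r:
  row A: (297, 1, 0)   [1·297 + 0·288 = 297]
  row B: (288, 0, 1)   [0·297 + 1·288 = 288]
  297 = 1·288 + 9   → row C = row A − 1·row B = (9, 1, −1)   [check: 1·297 − 1·288 = 9]
  288 = 32·9 + 0   → remainder 0, stop. gcd = 9 (last nonzero row C).
So gcd(288, 297) = 9, with Bézout identity 1·297 − 1·288 = 9. Containment (⊇): the Bézout identity exhibits 9 as an element of (288, 297), giving (9) ⊆ (288, 297). Containment (⊆): since 9 | 288 and 9 | 297 (288 = 9·32, 297 = 9·33), every Z-linear combination of 288 and 297 is divisible by 9, so (288, 297) ⊆ (9). Therefore (288, 297) = (9), d = 9.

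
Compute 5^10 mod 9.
Use repeated squaring. Binary(10) = 1010. Walk through the bits of the exponent 10 left-to-right: at each bit after the leading one, square the running value, then multiply by 5 if the bit is 1 (always reducing mod 9):
  bit 1 = 1 (leading): start with 5.
  bit 2 = 0: square 5^2 = 25 ≡ 7 (mod 9).
  bit 3 = 1: square 7^2 = 49 ≡ 4; bit is 1, so multiply 4·5 = 20 ≡ 2 (mod 9).
  bit 4 = 0: square 2^2 = 4 (mod 9).
Final value: 5^10 ≡ 4 (mod 9).

Final answer: 4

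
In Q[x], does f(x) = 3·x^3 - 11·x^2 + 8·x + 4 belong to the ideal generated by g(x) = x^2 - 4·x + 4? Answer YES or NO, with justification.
In Q[x] the ideal (g) consists of all multiples of g, so f ∈ (g) iff g | f, i.e. iff the remainder of f on division by g is 0. Divide f by g (g is monic, so eliminate the leading term of the running remainder at each step):
  leading term 3·x^3: subtract (3·x)·g(x) = 3·x^3 - 12·x^2 + 12·x, leaving x^2 - 4·x + 4
  leading term x^2: subtract (1)·g(x) = x^2 - 4·x + 4, leaving 0
The remainder is 0, so f(x) = g(x) · h(x) with h(x) = 3·x + 1. Hence g | f, i.e. f ∈ (g).

Final answer: YES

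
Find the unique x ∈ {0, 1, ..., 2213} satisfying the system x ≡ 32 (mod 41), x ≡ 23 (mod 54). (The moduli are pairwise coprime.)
The moduli 41, 54 are pairwise coprime, so by the CRT there is a unique solution mod 41·54 = 2214.
Solve by successive substitution. Start with x ≡ 32 (mod 41).
  Combine with x ≡ 23 (mod 54): write x = 32 + 41·t and require 32 + 41·t ≡ 23 (mod 54), i.e. 41·t ≡ 23 − 32 ≡ 45 (mod 54). Since 41^(−1) ≡ 29 (mod 54), t ≡ 29·45 ≡ 9 (mod 54). So x ≡ 32 + 41·9 = 401 (mod 2214).
Unique solution in [0, 2214): x = 401.

Final answer: x ≡ 401 (mod 2214); the representative in [0, 2214) is 401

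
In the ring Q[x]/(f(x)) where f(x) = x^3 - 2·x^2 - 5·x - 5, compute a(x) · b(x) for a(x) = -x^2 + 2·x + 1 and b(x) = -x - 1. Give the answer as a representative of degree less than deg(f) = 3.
First multiply in Q[x] without reducing: a · b = x^3 - x^2 - 3·x - 1. Now divide by f(x) = x^3 - 2·x^2 - 5·x - 5, eliminating the leading term at each step:
  leading term x^3: subtract (1)·f(x) = x^3 - 2·x^2 - 5·x - 5, leaving x^2 + 2·x + 4
The degree is now < 3, so this is the remainder. Hence a · b ≡ x^2 + 2·x + 4 in Q[x]/(f).

Final answer: a · b ≡ x^2 + 2·x + 4 (mod f(x))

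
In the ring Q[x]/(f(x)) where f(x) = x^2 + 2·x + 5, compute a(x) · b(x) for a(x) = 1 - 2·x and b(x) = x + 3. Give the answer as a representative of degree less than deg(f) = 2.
First multiply in Q[x] without reducing: a · b = -2·x^2 - 5·x + 3. Now divide by f(x) = x^2 + 2·x + 5, eliminating the leading term at each step:
  leading term -2·x^2: subtract (-2)·f(x) = -2·x^2 - 4·x - 10, leaving 13 - x
The degree is now < 2, so this is the remainder. Hence a · b ≡ 13 - x in Q[x]/(f).

Final answer: a · b ≡ 13 - x (mod f(x))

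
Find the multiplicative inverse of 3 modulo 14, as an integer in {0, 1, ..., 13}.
3^(−1) ≡ 5 (mod 14)

Apply the extended Euclidean algorithm to (14, 3), tracking rows (r, s, t) with s·14 + t·3 = r. Each division r_prev = q·r_cur + r_new produces the new row as (previous row) − q·(current row):
  row A: (14, 1, 0)   [1·14 + 0·3 = 14]
  row B: (3, 0, 1)   [0·14 + 1·3 = 3]
  14 = 4·3 + 2   → row C = row A − 4·row B = (2, 1, −4)   [check: 1·14 − 4·3 = 2]
  3 = 1·2 + 1   → row D = row B − 1·row C = (1, −1, 5)   [check: −1·14 + 5·3 = 1]
  2 = 2·1 + 0   → remainder 0, stop. gcd = 1 (last nonzero row D).
The gcd is 1, so 3 is invertible mod 14. The last nonzero row gives −1·14 + 5·3 = 1, so t = 5. So 3^(−1) ≡ 5 (mod 14). Verify: 3 · 5 = 15 ≡ 1 (mod 14). ✓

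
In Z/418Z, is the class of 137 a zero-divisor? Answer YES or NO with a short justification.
gcd(137, 418) = 1, so 137 is a unit in Z/418Z (it has a multiplicative inverse). A unit cannot be a zero-divisor: if 137·b ≡ 0 then multiplying both sides by 137^(−1) gives b ≡ 0. So 137 is not a zero-divisor.

Final answer: NO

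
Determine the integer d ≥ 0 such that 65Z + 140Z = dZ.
In the PID Z, (a, b) is generated by gcd(a, b). Compute gcd(140, 65) with the extended Euclidean algorithm, tracking rows (r, s, t) with s·140 + t·65 = r:
  row A: (140, 1, 0)   [1·140 + 0·65 = 140]
  row B: (65, 0, 1)   [0·140 + 1·65 = 65]
  140 = 2·65 + 10   → row C = row A − 2·row B = (10, 1, −2)   [check: 1·140 − 2·65 = 10]
  65 = 6·10 + 5   → row D = row B − 6·row C = (5, −6, 13)   [check: −6·140 + 13·65 = 5]
  10 = 2·5 + 0   → remainder 0, stop. gcd = 5 (last nonzero row D).
So gcd(65, 140) = 5, with Bézout identity −6·140 + 13·65 = 5. Containment (⊇): the Bézout identity exhibits 5 as an element of (65, 140), giving (5) ⊆ (65, 140). Containment (⊆): since 5 | 65 and 5 | 140 (65 = 5·13, 140 = 5·28), every Z-linear combination of 65 and 140 is divisible by 5, so (65, 140) ⊆ (5). Therefore (65, 140) = (5), d = 5.

Final answer: (65, 140) = (5); d = 5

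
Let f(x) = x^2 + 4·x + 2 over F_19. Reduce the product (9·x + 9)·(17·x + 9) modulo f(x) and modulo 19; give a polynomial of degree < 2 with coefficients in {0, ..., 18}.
Multiply as integer polynomials: a · b = 153·x^2 + 234·x + 81. Reducing coefficients mod 19: a · b ≡ x^2 + 6·x + 5. Now divide by f(x) = x^2 + 4·x + 2 in F_19[x], eliminating the leading term at each step:
  leading term x^2: subtract (1)·f(x) = x^2 + 4·x + 2, leaving 2·x + 3 (coefficients mod 19)
The degree is now < 2, so this is the remainder. Hence a · b ≡ 2·x + 3 in F_19[x]/(f).

Final answer: a · b ≡ 2·x + 3 (mod f(x))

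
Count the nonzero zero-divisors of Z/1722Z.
Z/1722Z has 1241 nonzero zero-divisors

In Z/1722Z each nonzero element is either a unit (gcd with 1722 is 1) or a zero-divisor (gcd > 1). The number of units is φ(1722): factorise 1722 = 2 · 3 · 7 · 41, so φ(1722) = (2 − 1) · (3 − 1) · (7 − 1) · (41 − 1) = 1 · 2 · 6 · 40 = 480. The nonzero elements number 1722 − 1 = 1721. Hence the nonzero zero-divisors number 1721 − 480 = 1241.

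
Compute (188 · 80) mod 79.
Reduce the factors first: 188 ≡ 30, 80 ≡ 1 (mod 79), so 188 · 80 ≡ 30 · 1 (mod 79). 30 · 1 = 30. Dividing by 79: 30 = 0·79 + 30. So (188 · 80) mod 79 = 30.

Final answer: 30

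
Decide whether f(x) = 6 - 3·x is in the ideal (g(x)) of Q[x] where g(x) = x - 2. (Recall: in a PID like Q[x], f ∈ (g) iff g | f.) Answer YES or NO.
In Q[x] the ideal (g) consists of all multiples of g, so f ∈ (g) iff g | f, i.e. iff the remainder of f on division by g is 0. Divide f by g (g is monic, so eliminate the leading term of the running remainder at each step):
  leading term -3·x: subtract (-3)·g(x) = 6 - 3·x, leaving 0
The remainder is 0, so f(x) = g(x) · h(x) with h(x) = -3. Hence g | f, i.e. f ∈ (g).

Final answer: YES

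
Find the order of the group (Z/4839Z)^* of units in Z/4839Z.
|(Z/4839Z)^*| = 3224

(Z/4839Z)^* consists of the classes a with gcd(a, 4839) = 1, so its order is φ(4839). φ is multiplicative, with φ(p^e) = p^e − p^(e−1). Factorise 4839 = 3 · 1613. Then
  φ(4839) = (3 − 1) · (1613 − 1) = 2 · 1612 = 3224.
Thus |(Z/4839Z)^*| = 3224.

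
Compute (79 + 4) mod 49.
34

Reduce the summands first: 79 ≡ 30 (mod 49), so 79 + 4 ≡ 30 + 4 (mod 49). 30 + 4 = 34; 34 = 0·49 + 34, so (79 + 4) mod 49 = 34.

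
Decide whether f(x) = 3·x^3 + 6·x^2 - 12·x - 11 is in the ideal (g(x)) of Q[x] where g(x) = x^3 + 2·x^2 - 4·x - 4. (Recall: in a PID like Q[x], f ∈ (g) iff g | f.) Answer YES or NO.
In Q[x] the ideal (g) consists of all multiples of g, so f ∈ (g) iff g | f, i.e. iff the remainder of f on division by g is 0. Divide f by g (g is monic, so eliminate the leading term of the running remainder at each step):
  leading term 3·x^3: subtract (3)·g(x) = 3·x^3 + 6·x^2 - 12·x - 12, leaving 1
The remainder r(x) = 1 ≠ 0 (and deg r < deg g), so g ∤ f, i.e. f ∉ (g).

Final answer: NO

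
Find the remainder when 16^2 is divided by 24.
Use repeated squaring. Binary(2) = 10. Walk through the bits of the exponent 2 left-to-right: at each bit after the leading one, square the running value, then multiply by 16 if the bit is 1 (always reducing mod 24):
  bit 1 = 1 (leading): start with 16.
  bit 2 = 0: square 16^2 = 256 ≡ 16 (mod 24).
Final value: 16^2 ≡ 16 (mod 24).

Final answer: 16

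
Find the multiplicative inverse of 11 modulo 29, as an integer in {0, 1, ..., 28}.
Apply the extended Euclidean algorithm to (29, 11), tracking rows (r, s, t) with s·29 + t·11 = r. Each division r_prev = q·r_cur + r_new produces the new row as (previous row) − q·(current row):
  row A: (29, 1, 0)   [1·29 + 0·11 = 29]
  row B: (11, 0, 1)   [0·29 + 1·11 = 11]
  29 = 2·11 + 7   → row C = row A − 2·row B = (7, 1, −2)   [check: 1·29 − 2·11 = 7]
  11 = 1·7 + 4   → row D = row B − 1·row C = (4, −1, 3)   [check: −1·29 + 3·11 = 4]
  7 = 1·4 + 3   → row E = row C − 1·row D = (3, 2, −5)   [check: 2·29 − 5·11 = 3]
  4 = 1·3 + 1   → row F = row D − 1·row E = (1, −3, 8)   [check: −3·29 + 8·11 = 1]
  3 = 3·1 + 0   → remainder 0, stop. gcd = 1 (last nonzero row F).
The gcd is 1, so 11 is invertible mod 29. The last nonzero row gives −3·29 + 8·11 = 1, so t = 8. So 11^(−1) ≡ 8 (mod 29). Verify: 11 · 8 = 88 ≡ 1 (mod 29). ✓

Final answer: 11^(−1) ≡ 8 (mod 29)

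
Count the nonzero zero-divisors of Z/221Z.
In Z/221Z each nonzero element is either a unit (gcd with 221 is 1) or a zero-divisor (gcd > 1). The number of units is φ(221): factorise 221 = 13 · 17, so φ(221) = (13 − 1) · (17 − 1) = 12 · 16 = 192. The nonzero elements number 221 − 1 = 220. Hence the nonzero zero-divisors number 220 − 192 = 28.

Final answer: Z/221Z has 28 nonzero zero-divisors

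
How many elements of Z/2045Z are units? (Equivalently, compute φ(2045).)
An element a ∈ Z/2045Z is a unit iff gcd(a, 2045) = 1, so the number of units is φ(2045). φ is multiplicative, with φ(p^e) = p^e − p^(e−1). Factorise 2045 = 5 · 409. Then
  φ(2045) = (5 − 1) · (409 − 1) = 4 · 408 = 1632.

Final answer: Z/2045Z has φ(2045) = 1632 units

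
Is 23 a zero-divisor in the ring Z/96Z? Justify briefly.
gcd(23, 96) = 1, so 23 is a unit in Z/96Z (it has a multiplicative inverse). A unit cannot be a zero-divisor: if 23·b ≡ 0 then multiplying both sides by 23^(−1) gives b ≡ 0. So 23 is not a zero-divisor.

Final answer: NO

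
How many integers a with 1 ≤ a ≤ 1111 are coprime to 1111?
The number of a ∈ {1, ..., 1111} with gcd(a, 1111) = 1 is by definition Euler's totient φ(1111). φ is multiplicative, with φ(p^e) = p^e − p^(e−1). Factorise 1111 = 11 · 101. Then
  φ(1111) = (11 − 1) · (101 − 1) = 10 · 100 = 1000.
So there are 1000 such integers.

Final answer: 1000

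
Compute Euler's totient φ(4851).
φ(4851) = 2520

φ is multiplicative, with φ(p^e) = p^e − p^(e−1). Factorise 4851 = 3^2 · 7^2 · 11. Then
  φ(4851) = (3^2 − 3^1) · (7^2 − 7^1) · (11 − 1) = 6 · 42 · 10 = 2520.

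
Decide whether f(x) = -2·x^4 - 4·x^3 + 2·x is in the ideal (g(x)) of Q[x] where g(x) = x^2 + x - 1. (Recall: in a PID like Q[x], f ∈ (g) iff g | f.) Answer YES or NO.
In Q[x] the ideal (g) consists of all multiples of g, so f ∈ (g) iff g | f, i.e. iff the remainder of f on division by g is 0. Divide f by g (g is monic, so eliminate the leading term of the running remainder at each step):
  leading term -2·x^4: subtract (-2·x^2)·g(x) = -2·x^4 - 2·x^3 + 2·x^2, leaving -2·x^3 - 2·x^2 + 2·x
  leading term -2·x^3: subtract (-2·x)·g(x) = -2·x^3 - 2·x^2 + 2·x, leaving 0
The remainder is 0, so f(x) = g(x) · h(x) with h(x) = -2·x^2 - 2·x. Hence g | f, i.e. f ∈ (g).

Final answer: YES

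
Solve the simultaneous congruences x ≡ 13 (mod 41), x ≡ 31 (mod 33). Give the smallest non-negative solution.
The moduli 41, 33 are pairwise coprime, so by the CRT there is a unique solution mod 41·33 = 1353.
Solve by successive substitution. Start with x ≡ 13 (mod 41).
  Combine with x ≡ 31 (mod 33): write x = 13 + 41·t and require 13 + 41·t ≡ 31 (mod 33), i.e. 41·t ≡ 31 − 13 ≡ 18 (mod 33). Since 41^(−1) ≡ 29 (mod 33) (41 ≡ 8 (mod 33)), t ≡ 29·18 ≡ 27 (mod 33). So x ≡ 13 + 41·27 = 1120 (mod 1353).
Unique solution in [0, 1353): x = 1120.

Final answer: x ≡ 1120 (mod 1353); the representative in [0, 1353) is 1120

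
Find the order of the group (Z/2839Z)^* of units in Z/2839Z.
(Z/2839Z)^* consists of the classes a with gcd(a, 2839) = 1, so its order is φ(2839). φ is multiplicative, with φ(p^e) = p^e − p^(e−1). Factorise 2839 = 17 · 167. Then
  φ(2839) = (17 − 1) · (167 − 1) = 16 · 166 = 2656.
Thus |(Z/2839Z)^*| = 2656.

Final answer: |(Z/2839Z)^*| = 2656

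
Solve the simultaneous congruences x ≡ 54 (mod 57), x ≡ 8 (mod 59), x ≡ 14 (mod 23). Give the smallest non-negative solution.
The moduli 57, 59, 23 are pairwise coprime, so by the CRT there is a unique solution mod 57·59·23 = 77349.
Solve by successive substitution. Start with x ≡ 54 (mod 57).
  Combine with x ≡ 8 (mod 59): write x = 54 + 57·t and require 54 + 57·t ≡ 8 (mod 59), i.e. 57·t ≡ 8 − 54 ≡ 13 (mod 59). Since 57^(−1) ≡ 29 (mod 59), t ≡ 29·13 ≡ 23 (mod 59). So x ≡ 54 + 57·23 = 1365 (mod 3363).
  Combine with x ≡ 14 (mod 23): write x = 1365 + 3363·t and require 1365 + 3363·t ≡ 14 (mod 23), i.e. 3363·t ≡ 14 − 1365 ≡ 6 (mod 23). Since 3363^(−1) ≡ 14 (mod 23) (3363 ≡ 5 (mod 23)), t ≡ 14·6 ≡ 15 (mod 23). So x ≡ 1365 + 3363·15 = 51810 (mod 77349).
Unique solution in [0, 77349): x = 51810.

Final answer: x ≡ 51810 (mod 77349); the representative in [0, 77349) is 51810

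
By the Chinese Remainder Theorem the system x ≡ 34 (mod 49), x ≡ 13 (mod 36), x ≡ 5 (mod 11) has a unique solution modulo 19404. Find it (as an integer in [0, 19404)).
x ≡ 13117 (mod 19404); the representative in [0, 19404) is 13117

The moduli 49, 36, 11 are pairwise coprime, so by the CRT there is a unique solution mod 49·36·11 = 19404.
Solve by successive substitution. Start with x ≡ 34 (mod 49).
  Combine with x ≡ 13 (mod 36): write x = 34 + 49·t and require 34 + 49·t ≡ 13 (mod 36), i.e. 49·t ≡ 13 − 34 ≡ 15 (mod 36). Since 49^(−1) ≡ 25 (mod 36) (49 ≡ 13 (mod 36)), t ≡ 25·15 ≡ 15 (mod 36). So x ≡ 34 + 49·15 = 769 (mod 1764).
  Combine with x ≡ 5 (mod 11): write x = 769 + 1764·t and require 769 + 1764·t ≡ 5 (mod 11), i.e. 1764·t ≡ 5 − 769 ≡ 6 (mod 11). Since 1764^(−1) ≡ 3 (mod 11) (1764 ≡ 4 (mod 11)), t ≡ 3·6 ≡ 7 (mod 11). So x ≡ 769 + 1764·7 = 13117 (mod 19404).
Unique solution in [0, 19404): x = 13117.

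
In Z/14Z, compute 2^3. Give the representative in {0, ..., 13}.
Use repeated squaring. Binary(3) = 11. Walk through the bits of the exponent 3 left-to-right: at each bit after the leading one, square the running value, then multiply by 2 if the bit is 1 (always reducing mod 14):
  bit 1 = 1 (leading): start with 2.
  bit 2 = 1: square 2^2 = 4; bit is 1, so multiply 4·2 = 8 (mod 14).
Final value: 2^3 ≡ 8 (mod 14).

Final answer: 8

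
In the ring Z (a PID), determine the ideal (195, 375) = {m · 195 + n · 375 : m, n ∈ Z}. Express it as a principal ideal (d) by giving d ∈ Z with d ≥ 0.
(195, 375) = (15); d = 15

In the PID Z, (a, b) is generated by gcd(a, b). Compute gcd(375, 195) with the extended Euclidean algorithm, tracking rows (r, s, t) with s·375 + t·195 = r:
  row A: (375, 1, 0)   [1·375 + 0·195 = 375]
  row B: (195, 0, 1)   [0·375 + 1·195 = 195]
  375 = 1·195 + 180   → row C = row A − 1·row B = (180, 1, −1)   [check: 1·375 − 1·195 = 180]
  195 = 1·180 + 15   → row D = row B − 1·row C = (15, −1, 2)   [check: −1·375 + 2·195 = 15]
  180 = 12·15 + 0   → remainder 0, stop. gcd = 15 (last nonzero row D).
So gcd(195, 375) = 15, with Bézout identity −1·375 + 2·195 = 15. Containment (⊇): the Bézout identity exhibits 15 as an element of (195, 375), giving (15) ⊆ (195, 375). Containment (⊆): since 15 | 195 and 15 | 375 (195 = 15·13, 375 = 15·25), every Z-linear combination of 195 and 375 is divisible by 15, so (195, 375) ⊆ (15). Therefore (195, 375) = (15), d = 15.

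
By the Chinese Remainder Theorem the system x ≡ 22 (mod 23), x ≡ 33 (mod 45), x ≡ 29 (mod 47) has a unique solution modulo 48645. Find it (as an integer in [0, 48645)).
The moduli 23, 45, 47 are pairwise coprime, so by the CRT there is a unique solution mod 23·45·47 = 48645.
Solve by successive substitution. Start with x ≡ 22 (mod 23).
  Combine with x ≡ 33 (mod 45): write x = 22 + 23·t and require 22 + 23·t ≡ 33 (mod 45), i.e. 23·t ≡ 33 − 22 ≡ 11 (mod 45). Since 23^(−1) ≡ 2 (mod 45), t ≡ 2·11 ≡ 22 (mod 45). So x ≡ 22 + 23·22 = 528 (mod 1035).
  Combine with x ≡ 29 (mod 47): write x = 528 + 1035·t and require 528 + 1035·t ≡ 29 (mod 47), i.e. 1035·t ≡ 29 − 528 ≡ 18 (mod 47). Since 1035^(−1) ≡ 1 (mod 47) (1035 ≡ 1 (mod 47)), t ≡ 1·18 ≡ 18 (mod 47). So x ≡ 528 + 1035·18 = 19158 (mod 48645).
Unique solution in [0, 48645): x = 19158.

Final answer: x ≡ 19158 (mod 48645); the representative in [0, 48645) is 19158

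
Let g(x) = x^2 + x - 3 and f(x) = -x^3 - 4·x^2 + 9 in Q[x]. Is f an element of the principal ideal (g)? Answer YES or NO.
In Q[x] the ideal (g) consists of all multiples of g, so f ∈ (g) iff g | f, i.e. iff the remainder of f on division by g is 0. Divide f by g (g is monic, so eliminate the leading term of the running remainder at each step):
  leading term -x^3: subtract (-x)·g(x) = -x^3 - x^2 + 3·x, leaving -3·x^2 - 3·x + 9
  leading term -3·x^2: subtract (-3)·g(x) = -3·x^2 - 3·x + 9, leaving 0
The remainder is 0, so f(x) = g(x) · h(x) with h(x) = -x - 3. Hence g | f, i.e. f ∈ (g).

Final answer: YES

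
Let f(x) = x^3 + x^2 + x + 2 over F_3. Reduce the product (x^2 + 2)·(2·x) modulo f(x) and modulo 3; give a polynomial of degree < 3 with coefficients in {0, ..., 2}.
Multiply as integer polynomials: a · b = 2·x^3 + 4·x. Reducing coefficients mod 3: a · b ≡ 2·x^3 + x. Now divide by f(x) = x^3 + x^2 + x + 2 in F_3[x], eliminating the leading term at each step:
  leading term 2·x^3: subtract (2)·f(x) = 2·x^3 + 2·x^2 + 2·x + 1, leaving x^2 + 2·x + 2 (coefficients mod 3)
The degree is now < 3, so this is the remainder. Hence a · b ≡ x^2 + 2·x + 2 in F_3[x]/(f).

Final answer: a · b ≡ x^2 + 2·x + 2 (mod f(x))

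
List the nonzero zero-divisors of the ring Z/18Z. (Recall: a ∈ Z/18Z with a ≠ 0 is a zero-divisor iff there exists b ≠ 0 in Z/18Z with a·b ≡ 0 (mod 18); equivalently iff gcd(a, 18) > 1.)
An element a ∈ Z/18Z (with a ≠ 0) is a zero-divisor iff gcd(a, 18) > 1 (because a is a unit precisely when gcd(a, n) = 1, and in Z/nZ every nonzero, non-unit element is a zero-divisor). Scan a = 1, ..., 17 and keep those with gcd(a, 18) > 1:
  gcd(2, 18) = 2, gcd(3, 18) = 3, gcd(4, 18) = 2, gcd(6, 18) = 6, gcd(8, 18) = 2, gcd(9, 18) = 9, gcd(10, 18) = 2, gcd(12, 18) = 6, gcd(14, 18) = 2, gcd(15, 18) = 3, gcd(16, 18) = 2.
All other a ∈ {1, ..., 17} have gcd(a, 18) = 1 and are units. So the nonzero zero-divisors are exactly the 11 values of a appearing in this scan.

Final answer: nonzero zero-divisors of Z/18Z = {2, 3, 4, 6, 8, 9, 10, 12, 14, 15, 16}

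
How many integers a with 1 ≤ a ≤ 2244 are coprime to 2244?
640

The number of a ∈ {1, ..., 2244} with gcd(a, 2244) = 1 is by definition Euler's totient φ(2244). φ is multiplicative, with φ(p^e) = p^e − p^(e−1). Factorise 2244 = 2^2 · 3 · 11 · 17. Then
  φ(2244) = (2^2 − 2^1) · (3 − 1) · (11 − 1) · (17 − 1) = 2 · 2 · 10 · 16 = 640.
So there are 640 such integers.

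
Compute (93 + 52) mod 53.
Reduce the summands first: 93 ≡ 40 (mod 53), so 93 + 52 ≡ 40 + 52 (mod 53). 40 + 52 = 92; 92 = 1·53 + 39, so (93 + 52) mod 53 = 39.

Final answer: 39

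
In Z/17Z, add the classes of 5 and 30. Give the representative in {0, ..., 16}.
1

Reduce the summands first: 30 ≡ 13 (mod 17), so 5 + 30 ≡ 5 + 13 (mod 17). 5 + 13 = 18; 18 = 1·17 + 1, so (5 + 30) mod 17 = 1.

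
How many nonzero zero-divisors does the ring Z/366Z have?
Z/366Z has 245 nonzero zero-divisors

In Z/366Z each nonzero element is either a unit (gcd with 366 is 1) or a zero-divisor (gcd > 1). The number of units is φ(366): factorise 366 = 2 · 3 · 61, so φ(366) = (2 − 1) · (3 − 1) · (61 − 1) = 1 · 2 · 60 = 120. The nonzero elements number 366 − 1 = 365. Hence the nonzero zero-divisors number 365 − 120 = 245.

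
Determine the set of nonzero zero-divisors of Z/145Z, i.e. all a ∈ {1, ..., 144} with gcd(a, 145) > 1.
An element a ∈ Z/145Z (with a ≠ 0) is a zero-divisor iff gcd(a, 145) > 1 (because a is a unit precisely when gcd(a, n) = 1, and in Z/nZ every nonzero, non-unit element is a zero-divisor). Scan a = 1, ..., 144 and keep those with gcd(a, 145) > 1:
  gcd(5, 145) = 5, gcd(10, 145) = 5, gcd(15, 145) = 5, gcd(20, 145) = 5, gcd(25, 145) = 5, gcd(29, 145) = 29, gcd(30, 145) = 5, gcd(35, 145) = 5, gcd(40, 145) = 5, gcd(45, 145) = 5, gcd(50, 145) = 5, gcd(55, 145) = 5, gcd(58, 145) = 29, gcd(60, 145) = 5, gcd(65, 145) = 5, gcd(70, 145) = 5, gcd(75, 145) = 5, gcd(80, 145) = 5, gcd(85, 145) = 5, gcd(87, 145) = 29, gcd(90, 145) = 5, gcd(95, 145) = 5, gcd(100, 145) = 5, gcd(105, 145) = 5, gcd(110, 145) = 5, gcd(115, 145) = 5, gcd(116, 145) = 29, gcd(120, 145) = 5, gcd(125, 145) = 5, gcd(130, 145) = 5, gcd(135, 145) = 5, gcd(140, 145) = 5.
All other a ∈ {1, ..., 144} have gcd(a, 145) = 1 and are units. So the nonzero zero-divisors are exactly the 32 values of a appearing in this scan.

Final answer: nonzero zero-divisors of Z/145Z = {5, 10, 15, 20, 25, 29, 30, 35, 40, 45, 50, 55, 58, 60, 65, 70, 75, 80, 85, 87, 90, 95, 100, 105, 110, 115, 116, 120, 125, 130, 135, 140}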